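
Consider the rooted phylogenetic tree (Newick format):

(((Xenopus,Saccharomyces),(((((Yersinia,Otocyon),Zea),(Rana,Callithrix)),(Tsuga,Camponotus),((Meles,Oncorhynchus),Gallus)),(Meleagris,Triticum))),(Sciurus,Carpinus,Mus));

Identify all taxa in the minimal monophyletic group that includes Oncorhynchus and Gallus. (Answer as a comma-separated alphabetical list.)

Gallus, Meles, Oncorhynchus

Tracing Oncorhynchus: it sits inside (Meles,Oncorhynchus).
Tracing Gallus: it sits inside ((Meles,Oncorhynchus),Gallus).
The smallest clade enclosing both is ((Meles,Oncorhynchus),Gallus); the answer is its 3 terminal taxa in alphabetical order.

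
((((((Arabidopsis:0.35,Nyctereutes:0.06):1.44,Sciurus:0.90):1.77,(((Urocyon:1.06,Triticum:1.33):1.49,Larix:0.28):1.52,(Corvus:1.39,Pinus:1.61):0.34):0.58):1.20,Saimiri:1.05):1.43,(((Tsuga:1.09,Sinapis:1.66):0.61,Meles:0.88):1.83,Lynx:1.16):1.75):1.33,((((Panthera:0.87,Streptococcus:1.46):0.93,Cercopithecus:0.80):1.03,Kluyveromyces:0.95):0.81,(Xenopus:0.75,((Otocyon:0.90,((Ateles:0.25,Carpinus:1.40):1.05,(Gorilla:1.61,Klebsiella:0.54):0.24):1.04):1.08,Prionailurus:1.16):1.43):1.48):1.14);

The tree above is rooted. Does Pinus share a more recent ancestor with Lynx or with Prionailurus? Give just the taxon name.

Lynx

The MRCA of Pinus and Lynx subtends (((((Arabidopsis,Nyctereutes),Sciurus),(((Urocyon,Triticum),Larix),(Corvus,Pinus))),Saimiri),(((Tsuga,Sinapis),Meles),Lynx)) (13 taxa).
The MRCA of Pinus and Prionailurus is the root, subtending the entire tree (24 taxa).
The first is nested inside the second, so Pinus shares a more recent common ancestor with Lynx.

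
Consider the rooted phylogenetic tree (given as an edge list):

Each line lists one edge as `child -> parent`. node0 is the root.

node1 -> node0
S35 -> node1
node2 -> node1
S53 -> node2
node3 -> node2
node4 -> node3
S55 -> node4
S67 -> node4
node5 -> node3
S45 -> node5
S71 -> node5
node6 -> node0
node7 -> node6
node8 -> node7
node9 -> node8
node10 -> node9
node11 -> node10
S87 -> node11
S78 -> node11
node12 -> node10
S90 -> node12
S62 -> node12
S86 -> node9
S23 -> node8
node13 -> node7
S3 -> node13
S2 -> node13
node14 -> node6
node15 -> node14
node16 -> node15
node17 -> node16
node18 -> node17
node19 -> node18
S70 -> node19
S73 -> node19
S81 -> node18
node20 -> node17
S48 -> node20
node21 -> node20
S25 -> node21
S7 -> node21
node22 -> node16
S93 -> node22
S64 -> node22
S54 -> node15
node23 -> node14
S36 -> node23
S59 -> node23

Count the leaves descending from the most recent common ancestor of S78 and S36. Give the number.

19

The MRCA of S78 and S36 is the node subtending ((((((S87,S78),(S90,S62)),S86),S23),(S3,S2)),((((((S70,S73),S81),(S48,(S25,S7))),(S93,S64)),S54),(S36,S59))).
That clade contains 19 terminal taxa: S2, S23, S25, S3, S36, S48, S54, S59, S62, S64, S7, S70, S73, S78, S81, S86, S87, S90, S93.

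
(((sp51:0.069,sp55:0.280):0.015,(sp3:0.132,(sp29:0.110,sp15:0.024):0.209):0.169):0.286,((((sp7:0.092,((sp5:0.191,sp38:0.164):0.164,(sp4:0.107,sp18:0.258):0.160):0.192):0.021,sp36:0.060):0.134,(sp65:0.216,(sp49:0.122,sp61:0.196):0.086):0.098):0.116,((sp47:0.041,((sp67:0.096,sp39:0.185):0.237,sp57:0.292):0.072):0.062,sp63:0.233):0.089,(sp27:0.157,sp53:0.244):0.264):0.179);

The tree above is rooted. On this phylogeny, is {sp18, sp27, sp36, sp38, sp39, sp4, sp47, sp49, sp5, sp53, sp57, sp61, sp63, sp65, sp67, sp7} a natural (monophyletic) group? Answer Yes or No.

The most recent common ancestor of these taxa subtends ((((sp7,((sp5,sp38),(sp4,sp18))),sp36),(sp65,(sp49,sp61))),((sp47,((sp67,sp39),sp57)),sp63),(sp27,sp53)).
That clade has exactly 16 tips — every listed taxon and nothing else — so the group is monophyletic.

Yes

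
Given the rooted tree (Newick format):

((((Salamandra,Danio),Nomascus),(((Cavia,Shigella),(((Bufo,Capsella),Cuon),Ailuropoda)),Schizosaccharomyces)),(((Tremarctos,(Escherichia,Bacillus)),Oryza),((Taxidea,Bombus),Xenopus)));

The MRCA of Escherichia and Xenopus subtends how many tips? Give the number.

The MRCA of Escherichia and Xenopus is the node subtending (((Tremarctos,(Escherichia,Bacillus)),Oryza),((Taxidea,Bombus),Xenopus)).
That clade contains 7 terminal taxa: Bacillus, Bombus, Escherichia, Oryza, Taxidea, Tremarctos, Xenopus.

7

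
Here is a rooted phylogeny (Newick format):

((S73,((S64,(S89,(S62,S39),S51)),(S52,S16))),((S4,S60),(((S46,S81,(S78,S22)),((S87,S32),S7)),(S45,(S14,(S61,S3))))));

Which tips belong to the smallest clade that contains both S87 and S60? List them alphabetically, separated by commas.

S14, S22, S3, S32, S4, S45, S46, S60, S61, S7, S78, S81, S87

Tracing S87: it sits inside (S87,S32).
Tracing S60: it sits inside (S4,S60).
The smallest clade enclosing both is ((S4,S60),(((S46,S81,(S78,S22)),((S87,S32),S7)),(S45,(S14,(S61,S3))))); the answer is its 13 terminal taxa in alphabetical order.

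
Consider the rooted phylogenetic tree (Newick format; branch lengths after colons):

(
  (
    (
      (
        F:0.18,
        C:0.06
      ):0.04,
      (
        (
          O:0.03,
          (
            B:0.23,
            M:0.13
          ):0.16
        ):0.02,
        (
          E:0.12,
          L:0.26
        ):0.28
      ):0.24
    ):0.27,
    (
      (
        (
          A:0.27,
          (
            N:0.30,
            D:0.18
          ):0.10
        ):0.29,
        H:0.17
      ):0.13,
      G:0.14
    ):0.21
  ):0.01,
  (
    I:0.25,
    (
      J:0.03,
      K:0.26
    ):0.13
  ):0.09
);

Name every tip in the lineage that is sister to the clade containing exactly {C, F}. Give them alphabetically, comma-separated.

B, E, L, M, O

The clade containing exactly {C, F} attaches to the tree at the node subtending ((F,C),((O,(B,M)),(E,L))).
The other lineage descending from that same node — the sister group — is ((O,(B,M)),(E,L)); its 5 tips in alphabetical order are the answer.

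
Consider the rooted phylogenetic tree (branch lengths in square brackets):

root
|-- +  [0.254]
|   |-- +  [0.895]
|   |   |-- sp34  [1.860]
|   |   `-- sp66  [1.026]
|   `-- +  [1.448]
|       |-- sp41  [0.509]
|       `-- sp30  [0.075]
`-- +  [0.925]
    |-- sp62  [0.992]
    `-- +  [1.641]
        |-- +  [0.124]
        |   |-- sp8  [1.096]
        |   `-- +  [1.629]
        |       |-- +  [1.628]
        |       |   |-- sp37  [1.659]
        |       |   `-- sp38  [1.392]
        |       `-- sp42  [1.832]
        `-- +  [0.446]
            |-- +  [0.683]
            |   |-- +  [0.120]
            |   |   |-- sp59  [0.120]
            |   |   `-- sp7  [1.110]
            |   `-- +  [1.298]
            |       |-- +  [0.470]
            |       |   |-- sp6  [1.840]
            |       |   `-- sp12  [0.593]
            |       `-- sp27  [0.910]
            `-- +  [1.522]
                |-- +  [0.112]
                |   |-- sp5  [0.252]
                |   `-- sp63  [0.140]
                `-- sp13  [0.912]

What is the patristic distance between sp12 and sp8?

4.710

The path runs sp12 → … → MRCA → … → sp8; the MRCA is the node subtending ((sp8,((sp37,sp38),sp42)),(((sp59,sp7),((sp6,sp12),sp27)),((sp5,sp63),sp13))).
Branch lengths along that path: 0.593 + 0.470 + 1.298 + 0.683 + 0.446 + 0.124 + 1.096 = 4.710.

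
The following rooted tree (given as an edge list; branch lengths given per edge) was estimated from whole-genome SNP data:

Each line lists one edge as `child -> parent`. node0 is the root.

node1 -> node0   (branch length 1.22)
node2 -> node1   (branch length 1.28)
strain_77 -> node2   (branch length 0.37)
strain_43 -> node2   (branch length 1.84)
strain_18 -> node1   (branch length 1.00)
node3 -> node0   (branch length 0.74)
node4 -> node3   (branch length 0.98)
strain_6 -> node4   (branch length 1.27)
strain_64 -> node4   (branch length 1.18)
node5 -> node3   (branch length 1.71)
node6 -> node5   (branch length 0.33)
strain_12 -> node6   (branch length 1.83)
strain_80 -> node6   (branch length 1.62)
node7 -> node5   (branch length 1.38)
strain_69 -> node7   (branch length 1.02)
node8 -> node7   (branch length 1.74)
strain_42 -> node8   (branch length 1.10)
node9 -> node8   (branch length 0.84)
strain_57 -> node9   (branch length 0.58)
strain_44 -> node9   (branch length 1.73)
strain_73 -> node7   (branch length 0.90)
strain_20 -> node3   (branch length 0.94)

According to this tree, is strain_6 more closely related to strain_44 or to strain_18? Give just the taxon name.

The MRCA of strain_6 and strain_44 subtends ((strain_6,strain_64),((strain_12,strain_80),(strain_69,(strain_42,(strain_57,strain_44)),strain_73)),strain_20) (10 taxa).
The MRCA of strain_6 and strain_18 is the root, subtending the entire tree (13 taxa).
The first is nested inside the second, so strain_6 shares a more recent common ancestor with strain_44.

strain_44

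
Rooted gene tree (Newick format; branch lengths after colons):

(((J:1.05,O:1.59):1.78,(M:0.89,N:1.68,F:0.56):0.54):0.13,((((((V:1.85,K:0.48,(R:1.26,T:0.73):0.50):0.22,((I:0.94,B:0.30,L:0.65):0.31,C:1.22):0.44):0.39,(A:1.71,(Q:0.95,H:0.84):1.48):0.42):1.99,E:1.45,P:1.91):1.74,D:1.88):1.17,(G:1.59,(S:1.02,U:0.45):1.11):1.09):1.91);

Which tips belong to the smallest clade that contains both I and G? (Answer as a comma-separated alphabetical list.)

Tracing I: it sits inside (I,B,L).
Tracing G: it sits inside (G,(S,U)).
The smallest clade enclosing both is ((((((V,K,(R,T)),((I,B,L),C)),(A,(Q,H))),E,P),D),(G,(S,U))); the answer is its 17 terminal taxa in alphabetical order.

A, B, C, D, E, G, H, I, K, L, P, Q, R, S, T, U, V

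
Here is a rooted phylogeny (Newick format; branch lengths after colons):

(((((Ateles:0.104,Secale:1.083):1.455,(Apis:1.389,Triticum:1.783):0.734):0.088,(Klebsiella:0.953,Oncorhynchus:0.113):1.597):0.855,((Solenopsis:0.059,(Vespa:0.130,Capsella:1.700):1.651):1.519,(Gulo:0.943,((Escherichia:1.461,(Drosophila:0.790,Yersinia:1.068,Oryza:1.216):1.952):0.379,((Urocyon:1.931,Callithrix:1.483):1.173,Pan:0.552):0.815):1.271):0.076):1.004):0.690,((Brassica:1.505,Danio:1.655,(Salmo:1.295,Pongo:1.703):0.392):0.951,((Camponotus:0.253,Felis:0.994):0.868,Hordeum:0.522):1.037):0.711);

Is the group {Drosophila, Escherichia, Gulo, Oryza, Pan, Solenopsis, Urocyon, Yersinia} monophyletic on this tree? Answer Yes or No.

No

The MRCA of the listed taxa subtends ((Solenopsis,(Vespa,Capsella)),(Gulo,((Escherichia,(Drosophila,Yersinia,Oryza)),((Urocyon,Callithrix),Pan)))).
That clade also contains Callithrix, Capsella, Vespa, which are not in the proposed group, so the group is not monophyletic.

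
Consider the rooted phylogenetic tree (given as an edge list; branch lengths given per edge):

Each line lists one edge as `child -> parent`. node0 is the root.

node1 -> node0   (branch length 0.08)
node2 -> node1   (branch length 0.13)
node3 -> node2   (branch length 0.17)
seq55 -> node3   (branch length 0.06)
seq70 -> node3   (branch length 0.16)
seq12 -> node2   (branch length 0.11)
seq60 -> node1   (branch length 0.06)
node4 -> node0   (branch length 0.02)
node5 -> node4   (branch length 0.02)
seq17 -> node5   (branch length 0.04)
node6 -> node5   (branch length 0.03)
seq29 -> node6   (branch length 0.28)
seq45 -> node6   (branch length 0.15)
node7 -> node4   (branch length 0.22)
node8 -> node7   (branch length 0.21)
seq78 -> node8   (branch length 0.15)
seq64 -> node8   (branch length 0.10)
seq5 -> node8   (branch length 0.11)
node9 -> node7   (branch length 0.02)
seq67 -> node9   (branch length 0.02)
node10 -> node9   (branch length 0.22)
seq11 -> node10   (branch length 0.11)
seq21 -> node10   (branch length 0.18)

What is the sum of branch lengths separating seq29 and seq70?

0.89

The path runs seq29 → … → MRCA → … → seq70; the MRCA is the root of the tree.
Branch lengths along that path: 0.28 + 0.03 + 0.02 + 0.02 + 0.08 + 0.13 + 0.17 + 0.16 = 0.89.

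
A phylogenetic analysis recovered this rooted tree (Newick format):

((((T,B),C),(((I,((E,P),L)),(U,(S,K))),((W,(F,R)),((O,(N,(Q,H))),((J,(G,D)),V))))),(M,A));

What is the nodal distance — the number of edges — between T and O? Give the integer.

8

The MRCA of T and O is the node subtending (((T,B),C),(((I,((E,P),L)),(U,(S,K))),((W,(F,R)),((O,(N,(Q,H))),((J,(G,D)),V))))).
From T up to that node: 3 branches. From O up to the same node: 5 branches. Total: 3 + 5 = 8.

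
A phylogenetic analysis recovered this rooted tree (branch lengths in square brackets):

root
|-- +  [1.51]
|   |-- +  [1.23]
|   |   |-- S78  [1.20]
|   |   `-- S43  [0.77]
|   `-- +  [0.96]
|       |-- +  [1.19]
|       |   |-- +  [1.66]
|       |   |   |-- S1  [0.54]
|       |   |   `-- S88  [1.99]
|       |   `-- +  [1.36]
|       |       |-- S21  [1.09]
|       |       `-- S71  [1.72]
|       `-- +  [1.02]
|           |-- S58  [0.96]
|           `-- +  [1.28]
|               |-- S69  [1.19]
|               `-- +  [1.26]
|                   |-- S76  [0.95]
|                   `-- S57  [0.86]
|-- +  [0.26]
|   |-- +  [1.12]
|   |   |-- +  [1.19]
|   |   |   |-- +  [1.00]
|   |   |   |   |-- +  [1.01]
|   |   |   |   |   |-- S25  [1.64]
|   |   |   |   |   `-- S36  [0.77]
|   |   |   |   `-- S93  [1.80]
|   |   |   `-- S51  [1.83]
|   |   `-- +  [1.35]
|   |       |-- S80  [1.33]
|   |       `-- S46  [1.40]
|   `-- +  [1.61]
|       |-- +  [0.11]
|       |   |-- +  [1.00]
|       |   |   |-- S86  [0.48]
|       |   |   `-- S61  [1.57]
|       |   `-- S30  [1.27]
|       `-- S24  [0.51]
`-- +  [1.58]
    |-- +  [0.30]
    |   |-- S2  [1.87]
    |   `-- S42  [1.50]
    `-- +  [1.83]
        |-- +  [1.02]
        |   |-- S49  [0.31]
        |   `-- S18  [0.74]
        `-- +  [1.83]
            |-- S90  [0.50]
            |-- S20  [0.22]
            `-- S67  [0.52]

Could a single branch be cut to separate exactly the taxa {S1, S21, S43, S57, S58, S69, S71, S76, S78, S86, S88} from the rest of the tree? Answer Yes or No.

No

The MRCA of the listed taxa is the root, so the smallest clade containing them is the whole tree.
That clade also contains S18, S2, S20, S24, S25, S30, S36, S42, S46, S49, S51, S61, S67, S80, S90, S93, which are not in the proposed group, so the group is not monophyletic.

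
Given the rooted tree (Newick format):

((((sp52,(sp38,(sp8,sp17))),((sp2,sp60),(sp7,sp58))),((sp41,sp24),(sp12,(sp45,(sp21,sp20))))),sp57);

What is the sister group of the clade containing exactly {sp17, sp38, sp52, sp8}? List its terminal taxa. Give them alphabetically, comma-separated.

The clade containing exactly {sp17, sp38, sp52, sp8} attaches to the tree at the node subtending ((sp52,(sp38,(sp8,sp17))),((sp2,sp60),(sp7,sp58))).
The other lineage descending from that same node — the sister group — is ((sp2,sp60),(sp7,sp58)); its 4 tips in alphabetical order are the answer.

sp2, sp58, sp60, sp7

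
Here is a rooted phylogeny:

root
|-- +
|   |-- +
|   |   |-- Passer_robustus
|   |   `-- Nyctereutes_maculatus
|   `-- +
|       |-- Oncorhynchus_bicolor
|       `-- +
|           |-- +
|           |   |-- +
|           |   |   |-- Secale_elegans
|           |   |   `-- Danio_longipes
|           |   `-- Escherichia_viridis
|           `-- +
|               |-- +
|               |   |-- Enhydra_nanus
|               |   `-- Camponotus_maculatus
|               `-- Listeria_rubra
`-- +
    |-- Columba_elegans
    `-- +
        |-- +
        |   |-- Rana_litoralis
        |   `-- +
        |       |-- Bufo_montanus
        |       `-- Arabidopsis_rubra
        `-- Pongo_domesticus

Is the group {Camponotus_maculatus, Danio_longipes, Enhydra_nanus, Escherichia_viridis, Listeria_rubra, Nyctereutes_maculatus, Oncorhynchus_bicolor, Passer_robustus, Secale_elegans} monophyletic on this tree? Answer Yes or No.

Yes

The most recent common ancestor of these taxa subtends ((Passer_robustus,Nyctereutes_maculatus),(Oncorhynchus_bicolor,(((Secale_elegans,Danio_longipes),Escherichia_viridis),((Enhydra_nanus,Camponotus_maculatus),Listeria_rubra)))).
That clade has exactly 9 tips — every listed taxon and nothing else — so the group is monophyletic.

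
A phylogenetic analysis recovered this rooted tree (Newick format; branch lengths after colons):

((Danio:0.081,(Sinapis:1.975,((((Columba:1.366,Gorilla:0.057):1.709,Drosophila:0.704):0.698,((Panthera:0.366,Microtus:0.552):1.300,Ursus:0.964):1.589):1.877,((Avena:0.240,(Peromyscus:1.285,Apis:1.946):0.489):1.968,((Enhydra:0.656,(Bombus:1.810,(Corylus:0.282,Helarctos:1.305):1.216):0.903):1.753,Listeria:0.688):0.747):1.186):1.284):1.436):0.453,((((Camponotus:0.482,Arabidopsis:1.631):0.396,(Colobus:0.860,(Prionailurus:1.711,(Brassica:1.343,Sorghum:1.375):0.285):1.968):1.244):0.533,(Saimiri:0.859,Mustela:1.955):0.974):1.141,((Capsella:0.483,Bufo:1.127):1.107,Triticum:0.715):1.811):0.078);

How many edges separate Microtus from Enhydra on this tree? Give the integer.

8

The MRCA of Microtus and Enhydra is the node subtending ((((Columba,Gorilla),Drosophila),((Panthera,Microtus),Ursus)),((Avena,(Peromyscus,Apis)),((Enhydra,(Bombus,(Corylus,Helarctos))),Listeria))).
From Microtus up to that node: 4 branches. From Enhydra up to the same node: 4 branches. Total: 4 + 4 = 8.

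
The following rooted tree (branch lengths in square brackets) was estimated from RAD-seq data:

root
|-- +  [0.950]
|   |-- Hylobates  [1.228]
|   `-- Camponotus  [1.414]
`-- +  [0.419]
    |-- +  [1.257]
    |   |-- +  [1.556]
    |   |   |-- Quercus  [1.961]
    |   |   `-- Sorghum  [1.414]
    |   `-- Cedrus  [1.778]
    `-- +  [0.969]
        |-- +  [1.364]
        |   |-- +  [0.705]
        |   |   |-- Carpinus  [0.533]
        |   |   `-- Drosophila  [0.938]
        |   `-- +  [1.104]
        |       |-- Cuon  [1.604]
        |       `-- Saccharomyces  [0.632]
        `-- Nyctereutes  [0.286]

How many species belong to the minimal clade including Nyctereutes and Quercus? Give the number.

The MRCA of Nyctereutes and Quercus is the node subtending (((Quercus,Sorghum),Cedrus),(((Carpinus,Drosophila),(Cuon,Saccharomyces)),Nyctereutes)).
That clade contains 8 terminal taxa: Carpinus, Cedrus, Cuon, Drosophila, Nyctereutes, Quercus, Saccharomyces, Sorghum.

8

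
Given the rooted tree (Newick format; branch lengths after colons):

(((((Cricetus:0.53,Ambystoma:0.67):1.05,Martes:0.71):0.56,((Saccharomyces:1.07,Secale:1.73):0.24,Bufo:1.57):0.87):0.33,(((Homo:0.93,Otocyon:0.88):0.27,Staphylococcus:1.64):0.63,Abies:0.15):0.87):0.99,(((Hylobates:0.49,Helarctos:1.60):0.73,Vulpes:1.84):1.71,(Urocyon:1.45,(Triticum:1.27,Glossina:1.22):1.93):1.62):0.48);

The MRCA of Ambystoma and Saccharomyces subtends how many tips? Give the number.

6

The MRCA of Ambystoma and Saccharomyces is the node subtending (((Cricetus,Ambystoma),Martes),((Saccharomyces,Secale),Bufo)).
That clade contains 6 terminal taxa: Ambystoma, Bufo, Cricetus, Martes, Saccharomyces, Secale.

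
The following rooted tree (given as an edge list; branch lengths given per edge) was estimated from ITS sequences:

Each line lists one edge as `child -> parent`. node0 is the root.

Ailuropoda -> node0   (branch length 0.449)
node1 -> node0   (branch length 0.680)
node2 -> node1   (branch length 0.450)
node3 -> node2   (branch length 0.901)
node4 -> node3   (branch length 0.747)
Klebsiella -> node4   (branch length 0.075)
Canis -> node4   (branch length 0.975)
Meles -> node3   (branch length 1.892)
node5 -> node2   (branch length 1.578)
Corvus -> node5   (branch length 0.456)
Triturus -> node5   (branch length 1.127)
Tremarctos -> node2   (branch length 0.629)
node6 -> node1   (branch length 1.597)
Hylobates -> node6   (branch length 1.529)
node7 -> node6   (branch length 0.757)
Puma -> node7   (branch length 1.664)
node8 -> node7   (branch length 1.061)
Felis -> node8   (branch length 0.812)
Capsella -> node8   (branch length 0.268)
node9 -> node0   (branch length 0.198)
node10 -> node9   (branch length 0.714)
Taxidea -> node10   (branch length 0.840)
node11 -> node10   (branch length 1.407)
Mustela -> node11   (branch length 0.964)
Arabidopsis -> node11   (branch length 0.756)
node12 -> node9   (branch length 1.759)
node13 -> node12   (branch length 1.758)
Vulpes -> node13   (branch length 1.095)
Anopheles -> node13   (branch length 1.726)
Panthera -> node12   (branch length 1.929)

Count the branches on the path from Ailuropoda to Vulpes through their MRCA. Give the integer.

5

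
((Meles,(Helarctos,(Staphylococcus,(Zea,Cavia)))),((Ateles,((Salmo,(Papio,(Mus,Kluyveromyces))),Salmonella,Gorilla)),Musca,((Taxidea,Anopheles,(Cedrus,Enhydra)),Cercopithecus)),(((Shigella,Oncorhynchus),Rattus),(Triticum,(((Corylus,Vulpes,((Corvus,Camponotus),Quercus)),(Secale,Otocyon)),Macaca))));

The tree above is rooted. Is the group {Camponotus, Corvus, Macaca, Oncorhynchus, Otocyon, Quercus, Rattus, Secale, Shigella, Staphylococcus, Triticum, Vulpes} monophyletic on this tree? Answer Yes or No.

No

The MRCA of the listed taxa is the root, so the smallest clade containing them is the whole tree.
That clade also contains Anopheles, Ateles, Cavia, Cedrus, Cercopithecus, Corylus, Enhydra, Gorilla, Helarctos, Kluyveromyces, Meles, Mus, Musca, Papio, Salmo, Salmonella, Taxidea, Zea, which are not in the proposed group, so the group is not monophyletic.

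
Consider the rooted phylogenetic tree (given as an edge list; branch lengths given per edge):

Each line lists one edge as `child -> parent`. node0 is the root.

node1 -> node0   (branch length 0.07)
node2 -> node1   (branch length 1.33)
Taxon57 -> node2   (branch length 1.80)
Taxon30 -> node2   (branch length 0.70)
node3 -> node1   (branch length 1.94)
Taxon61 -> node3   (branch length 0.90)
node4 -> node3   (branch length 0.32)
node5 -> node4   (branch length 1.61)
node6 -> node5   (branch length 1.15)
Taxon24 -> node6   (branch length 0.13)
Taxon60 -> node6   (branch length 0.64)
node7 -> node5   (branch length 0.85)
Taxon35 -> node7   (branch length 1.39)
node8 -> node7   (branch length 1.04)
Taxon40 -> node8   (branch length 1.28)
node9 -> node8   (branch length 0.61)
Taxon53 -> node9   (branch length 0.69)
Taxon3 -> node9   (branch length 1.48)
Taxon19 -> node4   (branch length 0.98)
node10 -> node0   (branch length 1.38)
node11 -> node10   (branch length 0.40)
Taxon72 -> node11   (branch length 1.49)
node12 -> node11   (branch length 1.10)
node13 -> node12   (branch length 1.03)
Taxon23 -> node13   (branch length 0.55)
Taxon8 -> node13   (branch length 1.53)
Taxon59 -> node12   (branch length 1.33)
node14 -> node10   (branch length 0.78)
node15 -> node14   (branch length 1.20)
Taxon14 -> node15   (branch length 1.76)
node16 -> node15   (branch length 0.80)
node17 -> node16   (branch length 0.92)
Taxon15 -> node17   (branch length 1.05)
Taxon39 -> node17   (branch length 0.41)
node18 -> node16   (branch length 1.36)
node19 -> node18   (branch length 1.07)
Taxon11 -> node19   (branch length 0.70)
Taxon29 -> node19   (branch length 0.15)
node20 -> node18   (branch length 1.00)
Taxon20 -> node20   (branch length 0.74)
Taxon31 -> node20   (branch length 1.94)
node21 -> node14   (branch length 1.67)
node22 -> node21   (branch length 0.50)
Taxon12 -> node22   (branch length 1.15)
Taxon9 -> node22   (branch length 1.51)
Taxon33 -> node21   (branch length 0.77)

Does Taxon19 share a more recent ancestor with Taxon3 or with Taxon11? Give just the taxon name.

The MRCA of Taxon19 and Taxon3 subtends (((Taxon24,Taxon60),(Taxon35,(Taxon40,(Taxon53,Taxon3)))),Taxon19) (7 taxa).
The MRCA of Taxon19 and Taxon11 is the root, subtending the entire tree (24 taxa).
The first is nested inside the second, so Taxon19 shares a more recent common ancestor with Taxon3.

Taxon3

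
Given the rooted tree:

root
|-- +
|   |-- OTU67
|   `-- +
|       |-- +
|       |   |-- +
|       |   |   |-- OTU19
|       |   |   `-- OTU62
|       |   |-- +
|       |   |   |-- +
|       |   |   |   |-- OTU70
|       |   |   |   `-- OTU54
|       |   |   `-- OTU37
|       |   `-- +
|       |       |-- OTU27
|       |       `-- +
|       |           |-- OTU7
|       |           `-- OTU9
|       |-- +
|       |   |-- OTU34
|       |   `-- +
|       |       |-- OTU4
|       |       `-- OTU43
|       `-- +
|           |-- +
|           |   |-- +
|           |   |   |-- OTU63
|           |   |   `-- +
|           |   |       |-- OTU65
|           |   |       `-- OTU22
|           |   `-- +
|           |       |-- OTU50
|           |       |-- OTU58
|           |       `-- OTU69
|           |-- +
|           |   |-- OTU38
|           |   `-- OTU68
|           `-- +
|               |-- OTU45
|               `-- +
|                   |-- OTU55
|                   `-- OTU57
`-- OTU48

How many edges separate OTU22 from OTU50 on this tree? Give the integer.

5

The MRCA of OTU22 and OTU50 is the node subtending ((OTU63,(OTU65,OTU22)),(OTU50,OTU58,OTU69)).
From OTU22 up to that node: 3 branches. From OTU50 up to the same node: 2 branches. Total: 3 + 2 = 5.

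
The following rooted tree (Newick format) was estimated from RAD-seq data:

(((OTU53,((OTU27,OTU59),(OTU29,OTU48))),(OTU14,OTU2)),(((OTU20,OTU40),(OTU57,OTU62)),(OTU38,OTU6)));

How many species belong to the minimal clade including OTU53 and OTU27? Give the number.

5

The MRCA of OTU53 and OTU27 is the node subtending (OTU53,((OTU27,OTU59),(OTU29,OTU48))).
That clade contains 5 terminal taxa: OTU27, OTU29, OTU48, OTU53, OTU59.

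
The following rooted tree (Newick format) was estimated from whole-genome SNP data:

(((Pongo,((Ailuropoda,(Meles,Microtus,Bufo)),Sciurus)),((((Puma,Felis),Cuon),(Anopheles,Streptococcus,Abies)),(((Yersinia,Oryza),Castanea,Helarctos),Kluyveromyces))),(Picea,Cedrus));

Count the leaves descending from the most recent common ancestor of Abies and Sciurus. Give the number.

17

The MRCA of Abies and Sciurus is the node subtending ((Pongo,((Ailuropoda,(Meles,Microtus,Bufo)),Sciurus)),((((Puma,Felis),Cuon),(Anopheles,Streptococcus,Abies)),(((Yersinia,Oryza),Castanea,Helarctos),Kluyveromyces))).
That clade contains 17 terminal taxa: Abies, Ailuropoda, Anopheles, Bufo, Castanea, Cuon, Felis, Helarctos, Kluyveromyces, Meles, Microtus, Oryza, Pongo, Puma, Sciurus, Streptococcus, Yersinia.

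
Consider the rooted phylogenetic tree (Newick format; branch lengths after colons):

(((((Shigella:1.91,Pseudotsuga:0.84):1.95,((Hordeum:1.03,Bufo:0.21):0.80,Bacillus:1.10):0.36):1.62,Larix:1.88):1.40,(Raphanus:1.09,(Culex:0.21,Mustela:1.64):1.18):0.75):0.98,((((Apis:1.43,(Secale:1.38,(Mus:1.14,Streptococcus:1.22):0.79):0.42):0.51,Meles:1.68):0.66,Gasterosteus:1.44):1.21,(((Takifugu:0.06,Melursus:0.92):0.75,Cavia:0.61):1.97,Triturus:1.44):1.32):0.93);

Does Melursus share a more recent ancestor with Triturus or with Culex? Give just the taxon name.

Triturus

The MRCA of Melursus and Triturus subtends (((Takifugu,Melursus),Cavia),Triturus) (4 taxa).
The MRCA of Melursus and Culex is the root, subtending the entire tree (19 taxa).
The first is nested inside the second, so Melursus shares a more recent common ancestor with Triturus.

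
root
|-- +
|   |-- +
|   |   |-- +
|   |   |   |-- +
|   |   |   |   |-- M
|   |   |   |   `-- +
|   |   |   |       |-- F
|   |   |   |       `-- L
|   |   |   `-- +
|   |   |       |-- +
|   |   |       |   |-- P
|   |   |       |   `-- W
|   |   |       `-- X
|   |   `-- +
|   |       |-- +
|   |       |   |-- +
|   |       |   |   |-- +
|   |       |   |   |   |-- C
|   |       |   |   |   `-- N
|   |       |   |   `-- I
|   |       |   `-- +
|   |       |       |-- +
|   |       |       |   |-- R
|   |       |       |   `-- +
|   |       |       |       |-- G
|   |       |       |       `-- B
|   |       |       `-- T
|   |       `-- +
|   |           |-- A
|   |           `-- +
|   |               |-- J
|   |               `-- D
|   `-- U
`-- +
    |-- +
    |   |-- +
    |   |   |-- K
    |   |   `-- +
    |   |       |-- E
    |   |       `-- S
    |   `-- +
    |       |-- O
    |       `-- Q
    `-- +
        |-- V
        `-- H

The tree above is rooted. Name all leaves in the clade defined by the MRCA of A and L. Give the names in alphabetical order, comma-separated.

Tracing A: it sits inside (A,(J,D)).
Tracing L: it sits inside (F,L).
The smallest clade enclosing both is (((M,(F,L)),((P,W),X)),((((C,N),I),((R,(G,B)),T)),(A,(J,D)))); the answer is its 16 terminal taxa in alphabetical order.

A, B, C, D, F, G, I, J, L, M, N, P, R, T, W, X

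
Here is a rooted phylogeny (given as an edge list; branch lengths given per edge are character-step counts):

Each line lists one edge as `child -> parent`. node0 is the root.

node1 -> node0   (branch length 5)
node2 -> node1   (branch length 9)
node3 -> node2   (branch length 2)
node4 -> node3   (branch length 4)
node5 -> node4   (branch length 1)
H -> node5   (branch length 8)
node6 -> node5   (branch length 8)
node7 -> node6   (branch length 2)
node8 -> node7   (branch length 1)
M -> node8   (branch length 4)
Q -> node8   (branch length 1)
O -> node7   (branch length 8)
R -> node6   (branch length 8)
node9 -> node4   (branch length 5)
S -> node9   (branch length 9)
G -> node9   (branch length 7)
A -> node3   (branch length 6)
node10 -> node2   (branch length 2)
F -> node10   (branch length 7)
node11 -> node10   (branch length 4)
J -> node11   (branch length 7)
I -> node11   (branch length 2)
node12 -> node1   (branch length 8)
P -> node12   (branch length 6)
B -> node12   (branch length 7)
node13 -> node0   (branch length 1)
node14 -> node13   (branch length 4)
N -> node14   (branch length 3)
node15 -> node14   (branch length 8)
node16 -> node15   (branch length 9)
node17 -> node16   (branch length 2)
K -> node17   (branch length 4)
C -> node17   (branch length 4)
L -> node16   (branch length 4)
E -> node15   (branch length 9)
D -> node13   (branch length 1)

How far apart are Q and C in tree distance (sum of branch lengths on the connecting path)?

61

The path runs Q → … → MRCA → … → C; the MRCA is the root of the tree.
Branch lengths along that path: 1 + 1 + 2 + 8 + 1 + 4 + 2 + 9 + 5 + 1 + 4 + 8 + 9 + 2 + 4 = 61.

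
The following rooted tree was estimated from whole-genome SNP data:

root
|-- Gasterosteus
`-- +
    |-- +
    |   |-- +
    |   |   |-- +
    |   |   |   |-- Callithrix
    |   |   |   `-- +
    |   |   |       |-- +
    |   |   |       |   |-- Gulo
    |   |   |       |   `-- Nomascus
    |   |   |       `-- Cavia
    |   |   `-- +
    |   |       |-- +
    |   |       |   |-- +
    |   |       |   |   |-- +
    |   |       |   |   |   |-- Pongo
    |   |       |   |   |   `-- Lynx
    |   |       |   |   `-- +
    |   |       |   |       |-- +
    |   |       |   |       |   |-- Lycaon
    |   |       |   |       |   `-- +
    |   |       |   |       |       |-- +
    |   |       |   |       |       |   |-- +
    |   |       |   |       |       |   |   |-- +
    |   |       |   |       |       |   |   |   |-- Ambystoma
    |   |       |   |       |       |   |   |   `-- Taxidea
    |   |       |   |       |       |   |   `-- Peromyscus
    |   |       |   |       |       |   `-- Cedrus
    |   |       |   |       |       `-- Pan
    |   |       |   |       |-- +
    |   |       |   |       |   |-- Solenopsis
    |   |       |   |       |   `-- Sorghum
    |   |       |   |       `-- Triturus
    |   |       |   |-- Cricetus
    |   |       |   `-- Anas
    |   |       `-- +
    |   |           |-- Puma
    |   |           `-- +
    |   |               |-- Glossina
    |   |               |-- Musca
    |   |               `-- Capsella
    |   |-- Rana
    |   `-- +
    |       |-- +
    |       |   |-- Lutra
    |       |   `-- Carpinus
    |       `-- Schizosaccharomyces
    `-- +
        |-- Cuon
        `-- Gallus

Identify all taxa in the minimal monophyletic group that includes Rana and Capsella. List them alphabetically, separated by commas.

Tracing Rana: it sits inside (((Callithrix,((Gulo,Nomascus),Cavia)),((((Pongo,Lynx),((Lycaon,((((Ambystoma,Taxidea),Peromyscus),Cedrus),Pan)),(Solenopsis,Sorghum),Triturus)),Cricetus,Anas),(Puma,(Glossina,Musca,Capsella)))),Rana,((Lutra,Carpinus),Schizosaccharomyces)).
Tracing Capsella: it sits inside (Glossina,Musca,Capsella).
The smallest clade enclosing both is (((Callithrix,((Gulo,Nomascus),Cavia)),((((Pongo,Lynx),((Lycaon,((((Ambystoma,Taxidea),Peromyscus),Cedrus),Pan)),(Solenopsis,Sorghum),Triturus)),Cricetus,Anas),(Puma,(Glossina,Musca,Capsella)))),Rana,((Lutra,Carpinus),Schizosaccharomyces)); the answer is its 25 terminal taxa in alphabetical order.

Ambystoma, Anas, Callithrix, Capsella, Carpinus, Cavia, Cedrus, Cricetus, Glossina, Gulo, Lutra, Lycaon, Lynx, Musca, Nomascus, Pan, Peromyscus, Pongo, Puma, Rana, Schizosaccharomyces, Solenopsis, Sorghum, Taxidea, Triturus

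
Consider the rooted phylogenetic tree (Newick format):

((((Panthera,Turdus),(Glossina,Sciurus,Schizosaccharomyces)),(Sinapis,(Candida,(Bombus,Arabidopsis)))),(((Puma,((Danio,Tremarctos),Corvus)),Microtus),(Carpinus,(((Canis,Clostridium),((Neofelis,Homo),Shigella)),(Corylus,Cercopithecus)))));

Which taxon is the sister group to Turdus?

Panthera

Turdus attaches to the tree at the node subtending (Panthera,Turdus).
The other lineage descending from that same node — the sister group — is the single tip Panthera.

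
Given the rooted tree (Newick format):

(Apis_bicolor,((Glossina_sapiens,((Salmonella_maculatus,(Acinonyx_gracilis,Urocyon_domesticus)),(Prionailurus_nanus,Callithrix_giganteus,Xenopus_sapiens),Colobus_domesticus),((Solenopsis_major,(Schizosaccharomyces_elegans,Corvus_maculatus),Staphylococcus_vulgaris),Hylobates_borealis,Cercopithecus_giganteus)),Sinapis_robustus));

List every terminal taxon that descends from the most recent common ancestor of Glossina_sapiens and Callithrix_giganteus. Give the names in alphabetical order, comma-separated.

Acinonyx_gracilis, Callithrix_giganteus, Cercopithecus_giganteus, Colobus_domesticus, Corvus_maculatus, Glossina_sapiens, Hylobates_borealis, Prionailurus_nanus, Salmonella_maculatus, Schizosaccharomyces_elegans, Solenopsis_major, Staphylococcus_vulgaris, Urocyon_domesticus, Xenopus_sapiens

Tracing Glossina_sapiens: it sits inside (Glossina_sapiens,((Salmonella_maculatus,(Acinonyx_gracilis,Urocyon_domesticus)),(Prionailurus_nanus,Callithrix_giganteus,Xenopus_sapiens),Colobus_domesticus),((Solenopsis_major,(Schizosaccharomyces_elegans,Corvus_maculatus),Staphylococcus_vulgaris),Hylobates_borealis,Cercopithecus_giganteus)).
Tracing Callithrix_giganteus: it sits inside (Prionailurus_nanus,Callithrix_giganteus,Xenopus_sapiens).
The smallest clade enclosing both is (Glossina_sapiens,((Salmonella_maculatus,(Acinonyx_gracilis,Urocyon_domesticus)),(Prionailurus_nanus,Callithrix_giganteus,Xenopus_sapiens),Colobus_domesticus),((Solenopsis_major,(Schizosaccharomyces_elegans,Corvus_maculatus),Staphylococcus_vulgaris),Hylobates_borealis,Cercopithecus_giganteus)); the answer is its 14 terminal taxa in alphabetical order.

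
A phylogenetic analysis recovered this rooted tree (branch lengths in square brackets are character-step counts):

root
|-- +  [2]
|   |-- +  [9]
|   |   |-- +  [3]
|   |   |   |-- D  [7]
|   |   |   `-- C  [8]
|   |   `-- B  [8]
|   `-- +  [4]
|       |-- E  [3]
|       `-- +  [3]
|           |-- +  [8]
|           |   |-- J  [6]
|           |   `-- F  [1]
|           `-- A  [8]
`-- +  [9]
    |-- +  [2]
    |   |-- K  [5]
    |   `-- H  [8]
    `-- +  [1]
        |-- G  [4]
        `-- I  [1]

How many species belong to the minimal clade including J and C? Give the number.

7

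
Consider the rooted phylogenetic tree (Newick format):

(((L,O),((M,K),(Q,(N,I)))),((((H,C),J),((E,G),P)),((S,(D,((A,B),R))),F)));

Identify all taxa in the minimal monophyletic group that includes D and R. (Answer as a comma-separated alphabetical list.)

Tracing D: it sits inside (D,((A,B),R)).
Tracing R: it sits inside ((A,B),R).
The smallest clade enclosing both is (D,((A,B),R)); the answer is its 4 terminal taxa in alphabetical order.

A, B, D, R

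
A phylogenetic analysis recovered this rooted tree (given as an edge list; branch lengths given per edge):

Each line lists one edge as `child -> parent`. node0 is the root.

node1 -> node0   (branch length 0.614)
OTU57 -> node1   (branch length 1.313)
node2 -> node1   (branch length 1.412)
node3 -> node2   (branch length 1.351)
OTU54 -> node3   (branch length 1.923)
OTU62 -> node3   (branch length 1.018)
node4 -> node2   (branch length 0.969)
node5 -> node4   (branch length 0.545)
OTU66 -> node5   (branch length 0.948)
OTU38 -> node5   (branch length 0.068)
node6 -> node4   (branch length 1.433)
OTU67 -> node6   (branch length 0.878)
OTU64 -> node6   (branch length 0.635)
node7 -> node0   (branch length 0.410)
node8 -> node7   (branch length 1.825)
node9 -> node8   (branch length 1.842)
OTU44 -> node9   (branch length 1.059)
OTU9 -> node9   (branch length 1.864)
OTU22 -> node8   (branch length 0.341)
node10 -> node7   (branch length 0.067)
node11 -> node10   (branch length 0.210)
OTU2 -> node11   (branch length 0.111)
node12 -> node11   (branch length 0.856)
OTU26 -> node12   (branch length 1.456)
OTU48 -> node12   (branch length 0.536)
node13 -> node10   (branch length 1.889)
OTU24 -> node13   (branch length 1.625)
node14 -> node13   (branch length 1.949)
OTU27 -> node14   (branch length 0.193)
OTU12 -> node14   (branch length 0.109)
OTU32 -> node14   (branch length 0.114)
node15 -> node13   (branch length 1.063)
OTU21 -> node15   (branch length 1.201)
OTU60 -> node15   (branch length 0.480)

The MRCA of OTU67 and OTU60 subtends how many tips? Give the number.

19

The MRCA of OTU67 and OTU60 is the root, so the clade is the entire tree.
That clade contains 19 terminal taxa: OTU12, OTU2, OTU21, OTU22, OTU24, OTU26, OTU27, OTU32, OTU38, OTU44, OTU48, OTU54, OTU57, OTU60, OTU62, OTU64, OTU66, OTU67, OTU9.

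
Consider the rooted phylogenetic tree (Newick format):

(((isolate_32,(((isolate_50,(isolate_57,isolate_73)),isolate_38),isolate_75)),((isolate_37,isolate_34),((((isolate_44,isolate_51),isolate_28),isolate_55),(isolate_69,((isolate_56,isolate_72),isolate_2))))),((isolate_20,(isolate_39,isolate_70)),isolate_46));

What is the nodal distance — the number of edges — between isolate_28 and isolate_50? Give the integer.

10

The MRCA of isolate_28 and isolate_50 is the node subtending ((isolate_32,(((isolate_50,(isolate_57,isolate_73)),isolate_38),isolate_75)),((isolate_37,isolate_34),((((isolate_44,isolate_51),isolate_28),isolate_55),(isolate_69,((isolate_56,isolate_72),isolate_2))))).
From isolate_28 up to that node: 5 branches. From isolate_50 up to the same node: 5 branches. Total: 5 + 5 = 10.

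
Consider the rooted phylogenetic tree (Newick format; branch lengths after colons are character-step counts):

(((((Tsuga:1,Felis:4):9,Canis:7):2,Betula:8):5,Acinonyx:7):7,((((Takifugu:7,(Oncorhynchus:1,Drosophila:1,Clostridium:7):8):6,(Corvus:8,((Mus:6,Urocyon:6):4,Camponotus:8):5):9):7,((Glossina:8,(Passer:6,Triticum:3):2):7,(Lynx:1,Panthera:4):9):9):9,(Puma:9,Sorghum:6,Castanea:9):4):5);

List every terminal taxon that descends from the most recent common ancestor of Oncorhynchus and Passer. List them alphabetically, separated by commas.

Camponotus, Clostridium, Corvus, Drosophila, Glossina, Lynx, Mus, Oncorhynchus, Panthera, Passer, Takifugu, Triticum, Urocyon

Tracing Oncorhynchus: it sits inside (Oncorhynchus,Drosophila,Clostridium).
Tracing Passer: it sits inside (Passer,Triticum).
The smallest clade enclosing both is (((Takifugu,(Oncorhynchus,Drosophila,Clostridium)),(Corvus,((Mus,Urocyon),Camponotus))),((Glossina,(Passer,Triticum)),(Lynx,Panthera))); the answer is its 13 terminal taxa in alphabetical order.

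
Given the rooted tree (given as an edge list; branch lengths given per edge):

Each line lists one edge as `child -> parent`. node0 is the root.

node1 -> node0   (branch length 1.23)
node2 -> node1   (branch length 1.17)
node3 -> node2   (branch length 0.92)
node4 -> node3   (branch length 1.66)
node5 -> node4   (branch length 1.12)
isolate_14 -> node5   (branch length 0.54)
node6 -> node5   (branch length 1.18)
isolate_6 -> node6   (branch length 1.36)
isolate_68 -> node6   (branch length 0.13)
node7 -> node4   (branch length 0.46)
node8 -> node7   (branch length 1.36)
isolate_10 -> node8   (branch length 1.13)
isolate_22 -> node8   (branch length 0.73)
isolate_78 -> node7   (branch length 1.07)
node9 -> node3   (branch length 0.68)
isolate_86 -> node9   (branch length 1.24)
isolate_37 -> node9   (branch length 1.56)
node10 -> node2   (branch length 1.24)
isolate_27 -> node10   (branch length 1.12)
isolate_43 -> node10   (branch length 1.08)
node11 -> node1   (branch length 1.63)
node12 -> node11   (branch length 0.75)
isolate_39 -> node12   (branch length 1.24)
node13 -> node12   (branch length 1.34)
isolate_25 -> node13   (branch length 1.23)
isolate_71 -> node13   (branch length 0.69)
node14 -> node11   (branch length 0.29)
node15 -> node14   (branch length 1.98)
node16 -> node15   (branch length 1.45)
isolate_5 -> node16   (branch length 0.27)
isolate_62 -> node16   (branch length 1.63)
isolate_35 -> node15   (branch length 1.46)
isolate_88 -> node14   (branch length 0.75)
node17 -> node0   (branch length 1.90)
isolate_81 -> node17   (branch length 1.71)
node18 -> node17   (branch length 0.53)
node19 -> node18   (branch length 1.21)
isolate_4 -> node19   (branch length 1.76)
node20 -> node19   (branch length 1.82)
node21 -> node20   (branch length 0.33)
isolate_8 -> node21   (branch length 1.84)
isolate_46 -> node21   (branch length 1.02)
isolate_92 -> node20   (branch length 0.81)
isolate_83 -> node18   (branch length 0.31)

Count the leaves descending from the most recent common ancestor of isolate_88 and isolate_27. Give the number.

17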